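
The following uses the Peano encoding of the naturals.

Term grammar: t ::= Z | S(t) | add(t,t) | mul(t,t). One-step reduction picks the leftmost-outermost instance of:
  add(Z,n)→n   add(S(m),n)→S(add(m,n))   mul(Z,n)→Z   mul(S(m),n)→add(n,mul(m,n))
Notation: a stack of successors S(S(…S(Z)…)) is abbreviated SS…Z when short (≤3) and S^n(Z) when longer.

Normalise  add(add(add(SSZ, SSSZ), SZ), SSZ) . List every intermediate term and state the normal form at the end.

  start: add(add(add(SSZ, SSSZ), SZ), SSZ)
  step 1: add(add(S(add(SZ, SSSZ)), SZ), SSZ)
  step 2: add(S(add(add(SZ, SSSZ), SZ)), SSZ)
  step 3: S(add(add(add(SZ, SSSZ), SZ), SSZ))
  step 4: S(add(add(S(add(Z, SSSZ)), SZ), SSZ))
  step 5: S(add(S(add(add(Z, SSSZ), SZ)), SSZ))
  step 6: S(S(add(add(add(Z, SSSZ), SZ), SSZ)))
  step 7: S(S(add(add(SSSZ, SZ), SSZ)))
  step 8: S(S(add(S(add(SSZ, SZ)), SSZ)))
  step 9: S(S(S(add(add(SSZ, SZ), SSZ))))
  step 10: S(S(S(add(S(add(SZ, SZ)), SSZ))))
  step 11: S(S(S(S(add(add(SZ, SZ), SSZ)))))
  step 12: S(S(S(S(add(S(add(Z, SZ)), SSZ)))))
  step 13: S(S(S(S(S(add(add(Z, SZ), SSZ))))))
  step 14: S(S(S(S(S(add(SZ, SSZ))))))
  step 15: S(S(S(S(S(S(add(Z, SSZ)))))))
  step 16: S^8(Z)

Answer: normal form = S^8(Z)  (in 16 steps)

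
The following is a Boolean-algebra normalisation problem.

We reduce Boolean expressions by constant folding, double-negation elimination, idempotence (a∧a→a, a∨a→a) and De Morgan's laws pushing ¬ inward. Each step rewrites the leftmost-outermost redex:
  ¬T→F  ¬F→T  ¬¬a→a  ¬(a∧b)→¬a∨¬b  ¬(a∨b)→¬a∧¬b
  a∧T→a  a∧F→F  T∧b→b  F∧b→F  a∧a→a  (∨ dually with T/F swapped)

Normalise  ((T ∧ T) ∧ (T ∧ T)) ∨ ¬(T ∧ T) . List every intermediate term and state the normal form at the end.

Answer: normal form = T  (in 3 steps)

Working:
  start: ((T ∧ T) ∧ (T ∧ T)) ∨ ¬(T ∧ T)
  step 1: (T ∧ T) ∨ ¬(T ∧ T)
  step 2: T ∨ ¬(T ∧ T)
  step 3: T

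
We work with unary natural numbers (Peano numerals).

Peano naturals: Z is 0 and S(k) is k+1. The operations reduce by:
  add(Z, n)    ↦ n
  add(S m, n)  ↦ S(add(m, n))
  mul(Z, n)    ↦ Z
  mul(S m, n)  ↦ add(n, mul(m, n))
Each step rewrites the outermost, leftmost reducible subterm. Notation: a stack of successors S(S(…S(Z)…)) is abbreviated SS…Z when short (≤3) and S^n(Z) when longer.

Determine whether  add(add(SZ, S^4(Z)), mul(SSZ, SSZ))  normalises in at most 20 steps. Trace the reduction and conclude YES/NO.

Answer: YES — reaches normal form S^9(Z) in 17 ≤ 20 steps

Derivation:
  start: add(add(SZ, S^4(Z)), mul(SSZ, SSZ))
  [1] add(S(add(Z, S^4(Z))), mul(SSZ, SSZ))
  [2] S(add(add(Z, S^4(Z)), mul(SSZ, SSZ)))
  [3] S(add(S^4(Z), mul(SSZ, SSZ)))
  [4] S(S(add(SSSZ, mul(SSZ, SSZ))))
  [5] S(S(S(add(SSZ, mul(SSZ, SSZ)))))
  [6] S(S(S(S(add(SZ, mul(SSZ, SSZ))))))
  [7] S(S(S(S(S(add(Z, mul(SSZ, SSZ)))))))
  [8] S(S(S(S(S(mul(SSZ, SSZ))))))
  [9] S(S(S(S(S(add(SSZ, mul(SZ, SSZ)))))))
  [10] S(S(S(S(S(S(add(SZ, mul(SZ, SSZ))))))))
  [11] S(S(S(S(S(S(S(add(Z, mul(SZ, SSZ)))))))))
  [12] S(S(S(S(S(S(S(mul(SZ, SSZ))))))))
  [13] S(S(S(S(S(S(S(add(SSZ, mul(Z, SSZ)))))))))
  [14] S(S(S(S(S(S(S(S(add(SZ, mul(Z, SSZ))))))))))
  [15] S(S(S(S(S(S(S(S(S(add(Z, mul(Z, SSZ)))))))))))
  [16] S(S(S(S(S(S(S(S(S(mul(Z, SSZ))))))))))
  [17] S^9(Z)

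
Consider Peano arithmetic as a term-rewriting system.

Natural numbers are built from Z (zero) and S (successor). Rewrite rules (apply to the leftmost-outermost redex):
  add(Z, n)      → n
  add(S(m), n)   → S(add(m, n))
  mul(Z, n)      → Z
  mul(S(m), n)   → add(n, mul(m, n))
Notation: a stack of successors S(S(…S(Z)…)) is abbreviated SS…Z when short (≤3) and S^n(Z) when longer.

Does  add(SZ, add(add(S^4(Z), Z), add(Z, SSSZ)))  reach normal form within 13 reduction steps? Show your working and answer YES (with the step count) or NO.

Answer: YES — reaches normal form S^8(Z) in 13 ≤ 13 steps

Derivation:
  start: add(SZ, add(add(S^4(Z), Z), add(Z, SSSZ)))
  step 1: S(add(Z, add(add(S^4(Z), Z), add(Z, SSSZ))))
  step 2: S(add(add(S^4(Z), Z), add(Z, SSSZ)))
  step 3: S(add(S(add(SSSZ, Z)), add(Z, SSSZ)))
  step 4: S(S(add(add(SSSZ, Z), add(Z, SSSZ))))
  step 5: S(S(add(S(add(SSZ, Z)), add(Z, SSSZ))))
  step 6: S(S(S(add(add(SSZ, Z), add(Z, SSSZ)))))
  step 7: S(S(S(add(S(add(SZ, Z)), add(Z, SSSZ)))))
  step 8: S(S(S(S(add(add(SZ, Z), add(Z, SSSZ))))))
  step 9: S(S(S(S(add(S(add(Z, Z)), add(Z, SSSZ))))))
  step 10: S(S(S(S(S(add(add(Z, Z), add(Z, SSSZ)))))))
  step 11: S(S(S(S(S(add(Z, add(Z, SSSZ)))))))
  step 12: S(S(S(S(S(add(Z, SSSZ))))))
  step 13: S^8(Z)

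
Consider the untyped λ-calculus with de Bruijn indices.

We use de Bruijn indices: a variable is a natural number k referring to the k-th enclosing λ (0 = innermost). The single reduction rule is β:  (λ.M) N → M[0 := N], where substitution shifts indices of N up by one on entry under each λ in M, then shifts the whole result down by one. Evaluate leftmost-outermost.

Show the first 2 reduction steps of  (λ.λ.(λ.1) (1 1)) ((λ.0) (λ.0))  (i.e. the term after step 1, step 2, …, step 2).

  start: (λ.λ.(λ.1) (1 1)) ((λ.0) (λ.0))
  →1  λ.(λ.1) ((λ.0) (λ.0) ((λ.0) (λ.0)))
  →2  λ.0

Answer: after 2 steps: λ.0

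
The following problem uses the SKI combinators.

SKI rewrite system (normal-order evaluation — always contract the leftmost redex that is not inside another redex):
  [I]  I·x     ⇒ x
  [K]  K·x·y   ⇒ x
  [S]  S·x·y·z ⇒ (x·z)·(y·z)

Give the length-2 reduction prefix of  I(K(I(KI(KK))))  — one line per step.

  start: I(K(I(KI(KK))))
  →1  K(I(KI(KK)))
  →2  K(KI(KK))

Answer: after 2 steps: K(KI(KK))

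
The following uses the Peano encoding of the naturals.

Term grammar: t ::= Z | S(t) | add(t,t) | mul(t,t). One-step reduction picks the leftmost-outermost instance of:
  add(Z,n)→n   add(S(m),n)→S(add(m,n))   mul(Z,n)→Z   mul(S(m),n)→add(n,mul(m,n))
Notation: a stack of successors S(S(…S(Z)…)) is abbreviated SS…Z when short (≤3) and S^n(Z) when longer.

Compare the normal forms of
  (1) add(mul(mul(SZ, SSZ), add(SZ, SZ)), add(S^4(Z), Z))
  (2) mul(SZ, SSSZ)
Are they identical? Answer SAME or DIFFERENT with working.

Answer: DIFFERENT — A ⇓ S^8(Z), B ⇓ SSSZ

Working:
Term A:
  start: add(mul(mul(SZ, SSZ), add(SZ, SZ)), add(S^4(Z), Z))
  step 1: add(mul(add(SSZ, mul(Z, SSZ)), add(SZ, SZ)), add(S^4(Z), Z))
  step 2: add(mul(S(add(SZ, mul(Z, SSZ))), add(SZ, SZ)), add(S^4(Z), Z))
  step 3: add(add(add(SZ, SZ), mul(add(SZ, mul(Z, SSZ)), add(SZ, SZ))), add(S^4(Z), Z))
  step 4: add(add(S(add(Z, SZ)), mul(add(SZ, mul(Z, SSZ)), add(SZ, SZ))), add(S^4(Z), Z))
  step 5: add(S(add(add(Z, SZ), mul(add(SZ, mul(Z, SSZ)), add(SZ, SZ)))), add(S^4(Z), Z))
  step 6: S(add(add(add(Z, SZ), mul(add(SZ, mul(Z, SSZ)), add(SZ, SZ))), add(S^4(Z), Z)))
  step 7: S(add(add(SZ, mul(add(SZ, mul(Z, SSZ)), add(SZ, SZ))), add(S^4(Z), Z)))
  step 8: S(add(S(add(Z, mul(add(SZ, mul(Z, SSZ)), add(SZ, SZ)))), add(S^4(Z), Z)))
  step 9: S(S(add(add(Z, mul(add(SZ, mul(Z, SSZ)), add(SZ, SZ))), add(S^4(Z), Z))))
  step 10: S(S(add(mul(add(SZ, mul(Z, SSZ)), add(SZ, SZ)), add(S^4(Z), Z))))
  step 11: S(S(add(mul(S(add(Z, mul(Z, SSZ))), add(SZ, SZ)), add(S^4(Z), Z))))
  step 12: S(S(add(add(add(SZ, SZ), mul(add(Z, mul(Z, SSZ)), add(SZ, SZ))), add(S^4(Z), Z))))
  step 13: S(S(add(add(S(add(Z, SZ)), mul(add(Z, mul(Z, SSZ)), add(SZ, SZ))), add(S^4(Z), Z))))
  step 14: S(S(add(S(add(add(Z, SZ), mul(add(Z, mul(Z, SSZ)), add(SZ, SZ)))), add(S^4(Z), Z))))
  step 15: S(S(S(add(add(add(Z, SZ), mul(add(Z, mul(Z, SSZ)), add(SZ, SZ))), add(S^4(Z), Z)))))
  step 16: S(S(S(add(add(SZ, mul(add(Z, mul(Z, SSZ)), add(SZ, SZ))), add(S^4(Z), Z)))))
  step 17: S(S(S(add(S(add(Z, mul(add(Z, mul(Z, SSZ)), add(SZ, SZ)))), add(S^4(Z), Z)))))
  step 18: S(S(S(S(add(add(Z, mul(add(Z, mul(Z, SSZ)), add(SZ, SZ))), add(S^4(Z), Z))))))
  step 19: S(S(S(S(add(mul(add(Z, mul(Z, SSZ)), add(SZ, SZ)), add(S^4(Z), Z))))))
  step 20: S(S(S(S(add(mul(mul(Z, SSZ), add(SZ, SZ)), add(S^4(Z), Z))))))
  step 21: S(S(S(S(add(mul(Z, add(SZ, SZ)), add(S^4(Z), Z))))))
  step 22: S(S(S(S(add(Z, add(S^4(Z), Z))))))
  step 23: S(S(S(S(add(S^4(Z), Z)))))
  step 24: S(S(S(S(S(add(SSSZ, Z))))))
  step 25: S(S(S(S(S(S(add(SSZ, Z)))))))
  step 26: S(S(S(S(S(S(S(add(SZ, Z))))))))
  step 27: S(S(S(S(S(S(S(S(add(Z, Z)))))))))
  step 28: S^8(Z)

Term B:
  start: mul(SZ, SSSZ)
  step 1: add(SSSZ, mul(Z, SSSZ))
  step 2: S(add(SSZ, mul(Z, SSSZ)))
  step 3: S(S(add(SZ, mul(Z, SSSZ))))
  step 4: S(S(S(add(Z, mul(Z, SSSZ)))))
  step 5: S(S(S(mul(Z, SSSZ))))
  step 6: SSSZ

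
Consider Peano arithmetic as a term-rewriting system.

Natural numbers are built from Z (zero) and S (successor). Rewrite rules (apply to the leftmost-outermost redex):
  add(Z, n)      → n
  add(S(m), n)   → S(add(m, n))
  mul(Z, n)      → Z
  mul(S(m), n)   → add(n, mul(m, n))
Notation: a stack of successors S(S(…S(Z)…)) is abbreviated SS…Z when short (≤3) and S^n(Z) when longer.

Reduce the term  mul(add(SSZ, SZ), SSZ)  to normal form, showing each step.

Answer: normal form = S^6(Z)  (in 16 steps)

Working:
  start: mul(add(SSZ, SZ), SSZ)
  →1  mul(S(add(SZ, SZ)), SSZ)
  →2  add(SSZ, mul(add(SZ, SZ), SSZ))
  →3  S(add(SZ, mul(add(SZ, SZ), SSZ)))
  →4  S(S(add(Z, mul(add(SZ, SZ), SSZ))))
  →5  S(S(mul(add(SZ, SZ), SSZ)))
  →6  S(S(mul(S(add(Z, SZ)), SSZ)))
  →7  S(S(add(SSZ, mul(add(Z, SZ), SSZ))))
  →8  S(S(S(add(SZ, mul(add(Z, SZ), SSZ)))))
  →9  S(S(S(S(add(Z, mul(add(Z, SZ), SSZ))))))
  →10  S(S(S(S(mul(add(Z, SZ), SSZ)))))
  →11  S(S(S(S(mul(SZ, SSZ)))))
  →12  S(S(S(S(add(SSZ, mul(Z, SSZ))))))
  →13  S(S(S(S(S(add(SZ, mul(Z, SSZ)))))))
  →14  S(S(S(S(S(S(add(Z, mul(Z, SSZ))))))))
  →15  S(S(S(S(S(S(mul(Z, SSZ)))))))
  →16  S^6(Z)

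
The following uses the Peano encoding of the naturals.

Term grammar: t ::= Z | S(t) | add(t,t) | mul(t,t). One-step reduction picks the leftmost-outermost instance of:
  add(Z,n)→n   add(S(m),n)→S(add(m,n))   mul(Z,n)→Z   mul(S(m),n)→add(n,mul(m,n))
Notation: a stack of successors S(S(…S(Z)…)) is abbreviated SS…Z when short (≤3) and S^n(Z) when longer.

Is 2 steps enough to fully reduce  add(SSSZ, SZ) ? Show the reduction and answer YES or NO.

Answer: NO — after 2 steps the term is S(S(add(SZ, SZ))), not yet normal

Reduction:
  start: add(SSSZ, SZ)
  [1] S(add(SSZ, SZ))
  [2] S(S(add(SZ, SZ)))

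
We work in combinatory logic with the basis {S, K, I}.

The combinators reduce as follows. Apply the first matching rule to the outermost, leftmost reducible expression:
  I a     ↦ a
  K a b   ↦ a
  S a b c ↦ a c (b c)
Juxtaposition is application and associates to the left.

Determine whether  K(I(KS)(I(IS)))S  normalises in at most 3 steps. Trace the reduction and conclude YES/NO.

  start: K(I(KS)(I(IS)))S
  step 1: I(KS)(I(IS))
  step 2: KS(I(IS))
  step 3: S

Answer: YES — reaches normal form S in 3 ≤ 3 steps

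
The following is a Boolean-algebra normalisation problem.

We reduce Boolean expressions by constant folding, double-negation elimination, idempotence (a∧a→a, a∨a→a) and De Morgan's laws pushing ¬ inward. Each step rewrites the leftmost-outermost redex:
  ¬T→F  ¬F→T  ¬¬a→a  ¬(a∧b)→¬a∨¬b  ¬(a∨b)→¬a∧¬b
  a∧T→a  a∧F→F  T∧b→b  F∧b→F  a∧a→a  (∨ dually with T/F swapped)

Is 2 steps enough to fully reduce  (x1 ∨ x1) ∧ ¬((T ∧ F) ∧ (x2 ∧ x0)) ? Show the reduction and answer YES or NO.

Answer: NO — after 2 steps the term is x1 ∧ (¬(T ∧ F) ∨ ¬(x2 ∧ x0)), not yet normal

Derivation:
  start: (x1 ∨ x1) ∧ ¬((T ∧ F) ∧ (x2 ∧ x0))
  →1  x1 ∧ ¬((T ∧ F) ∧ (x2 ∧ x0))
  →2  x1 ∧ (¬(T ∧ F) ∨ ¬(x2 ∧ x0))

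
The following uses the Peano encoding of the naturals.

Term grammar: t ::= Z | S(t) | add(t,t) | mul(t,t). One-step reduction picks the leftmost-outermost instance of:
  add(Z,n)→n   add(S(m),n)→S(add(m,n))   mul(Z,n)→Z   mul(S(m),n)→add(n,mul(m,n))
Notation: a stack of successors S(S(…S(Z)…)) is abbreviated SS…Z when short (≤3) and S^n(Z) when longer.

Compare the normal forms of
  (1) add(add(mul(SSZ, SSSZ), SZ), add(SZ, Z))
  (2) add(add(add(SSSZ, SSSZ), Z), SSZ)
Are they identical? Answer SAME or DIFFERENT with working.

Answer: SAME — A ⇓ S^8(Z), B ⇓ S^8(Z)

Reduction:
Term A:
  start: add(add(mul(SSZ, SSSZ), SZ), add(SZ, Z))
  step 1: add(add(add(SSSZ, mul(SZ, SSSZ)), SZ), add(SZ, Z))
  step 2: add(add(S(add(SSZ, mul(SZ, SSSZ))), SZ), add(SZ, Z))
  step 3: add(S(add(add(SSZ, mul(SZ, SSSZ)), SZ)), add(SZ, Z))
  step 4: S(add(add(add(SSZ, mul(SZ, SSSZ)), SZ), add(SZ, Z)))
  step 5: S(add(add(S(add(SZ, mul(SZ, SSSZ))), SZ), add(SZ, Z)))
  step 6: S(add(S(add(add(SZ, mul(SZ, SSSZ)), SZ)), add(SZ, Z)))
  step 7: S(S(add(add(add(SZ, mul(SZ, SSSZ)), SZ), add(SZ, Z))))
  step 8: S(S(add(add(S(add(Z, mul(SZ, SSSZ))), SZ), add(SZ, Z))))
  step 9: S(S(add(S(add(add(Z, mul(SZ, SSSZ)), SZ)), add(SZ, Z))))
  step 10: S(S(S(add(add(add(Z, mul(SZ, SSSZ)), SZ), add(SZ, Z)))))
  step 11: S(S(S(add(add(mul(SZ, SSSZ), SZ), add(SZ, Z)))))
  step 12: S(S(S(add(add(add(SSSZ, mul(Z, SSSZ)), SZ), add(SZ, Z)))))
  step 13: S(S(S(add(add(S(add(SSZ, mul(Z, SSSZ))), SZ), add(SZ, Z)))))
  step 14: S(S(S(add(S(add(add(SSZ, mul(Z, SSSZ)), SZ)), add(SZ, Z)))))
  step 15: S(S(S(S(add(add(add(SSZ, mul(Z, SSSZ)), SZ), add(SZ, Z))))))
  step 16: S(S(S(S(add(add(S(add(SZ, mul(Z, SSSZ))), SZ), add(SZ, Z))))))
  step 17: S(S(S(S(add(S(add(add(SZ, mul(Z, SSSZ)), SZ)), add(SZ, Z))))))
  step 18: S(S(S(S(S(add(add(add(SZ, mul(Z, SSSZ)), SZ), add(SZ, Z)))))))
  step 19: S(S(S(S(S(add(add(S(add(Z, mul(Z, SSSZ))), SZ), add(SZ, Z)))))))
  step 20: S(S(S(S(S(add(S(add(add(Z, mul(Z, SSSZ)), SZ)), add(SZ, Z)))))))
  step 21: S(S(S(S(S(S(add(add(add(Z, mul(Z, SSSZ)), SZ), add(SZ, Z))))))))
  step 22: S(S(S(S(S(S(add(add(mul(Z, SSSZ), SZ), add(SZ, Z))))))))
  step 23: S(S(S(S(S(S(add(add(Z, SZ), add(SZ, Z))))))))
  step 24: S(S(S(S(S(S(add(SZ, add(SZ, Z))))))))
  step 25: S(S(S(S(S(S(S(add(Z, add(SZ, Z)))))))))
  step 26: S(S(S(S(S(S(S(add(SZ, Z))))))))
  step 27: S(S(S(S(S(S(S(S(add(Z, Z)))))))))
  step 28: S^8(Z)

Term B:
  start: add(add(add(SSSZ, SSSZ), Z), SSZ)
  step 1: add(add(S(add(SSZ, SSSZ)), Z), SSZ)
  step 2: add(S(add(add(SSZ, SSSZ), Z)), SSZ)
  step 3: S(add(add(add(SSZ, SSSZ), Z), SSZ))
  step 4: S(add(add(S(add(SZ, SSSZ)), Z), SSZ))
  step 5: S(add(S(add(add(SZ, SSSZ), Z)), SSZ))
  step 6: S(S(add(add(add(SZ, SSSZ), Z), SSZ)))
  step 7: S(S(add(add(S(add(Z, SSSZ)), Z), SSZ)))
  step 8: S(S(add(S(add(add(Z, SSSZ), Z)), SSZ)))
  step 9: S(S(S(add(add(add(Z, SSSZ), Z), SSZ))))
  step 10: S(S(S(add(add(SSSZ, Z), SSZ))))
  step 11: S(S(S(add(S(add(SSZ, Z)), SSZ))))
  step 12: S(S(S(S(add(add(SSZ, Z), SSZ)))))
  step 13: S(S(S(S(add(S(add(SZ, Z)), SSZ)))))
  step 14: S(S(S(S(S(add(add(SZ, Z), SSZ))))))
  step 15: S(S(S(S(S(add(S(add(Z, Z)), SSZ))))))
  step 16: S(S(S(S(S(S(add(add(Z, Z), SSZ)))))))
  step 17: S(S(S(S(S(S(add(Z, SSZ)))))))
  step 18: S^8(Z)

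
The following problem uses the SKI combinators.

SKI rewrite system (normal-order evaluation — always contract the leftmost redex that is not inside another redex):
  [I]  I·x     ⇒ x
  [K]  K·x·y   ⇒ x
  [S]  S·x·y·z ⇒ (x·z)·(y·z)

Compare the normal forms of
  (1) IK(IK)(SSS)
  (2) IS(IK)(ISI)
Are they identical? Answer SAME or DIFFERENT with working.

Answer: DIFFERENT — A ⇓ K, B ⇓ SK(SI)

Derivation:
Term A:
  start: IK(IK)(SSS)
  →1  K(IK)(SSS)
  →2  IK
  →3  K

Term B:
  start: IS(IK)(ISI)
  →1  S(IK)(ISI)
  →2  SK(ISI)
  →3  SK(SI)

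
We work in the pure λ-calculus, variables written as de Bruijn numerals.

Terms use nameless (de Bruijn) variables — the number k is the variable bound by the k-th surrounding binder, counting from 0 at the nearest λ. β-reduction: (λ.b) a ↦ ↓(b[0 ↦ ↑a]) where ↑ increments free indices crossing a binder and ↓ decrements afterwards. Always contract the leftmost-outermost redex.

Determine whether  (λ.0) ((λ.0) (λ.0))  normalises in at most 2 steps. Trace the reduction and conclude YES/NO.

Answer: YES — reaches normal form λ.0 in 2 ≤ 2 steps

Derivation:
  start: (λ.0) ((λ.0) (λ.0))
  →1  (λ.0) (λ.0)
  →2  λ.0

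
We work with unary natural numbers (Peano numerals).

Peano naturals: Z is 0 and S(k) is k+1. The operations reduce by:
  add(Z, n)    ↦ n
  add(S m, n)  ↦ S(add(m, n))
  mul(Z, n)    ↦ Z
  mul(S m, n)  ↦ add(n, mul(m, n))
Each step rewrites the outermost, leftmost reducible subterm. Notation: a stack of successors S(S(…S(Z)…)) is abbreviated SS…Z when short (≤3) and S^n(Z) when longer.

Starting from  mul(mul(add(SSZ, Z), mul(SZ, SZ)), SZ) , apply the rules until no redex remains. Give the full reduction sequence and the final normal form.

  start: mul(mul(add(SSZ, Z), mul(SZ, SZ)), SZ)
  [1] mul(mul(S(add(SZ, Z)), mul(SZ, SZ)), SZ)
  [2] mul(add(mul(SZ, SZ), mul(add(SZ, Z), mul(SZ, SZ))), SZ)
  [3] mul(add(add(SZ, mul(Z, SZ)), mul(add(SZ, Z), mul(SZ, SZ))), SZ)
  [4] mul(add(S(add(Z, mul(Z, SZ))), mul(add(SZ, Z), mul(SZ, SZ))), SZ)
  [5] mul(S(add(add(Z, mul(Z, SZ)), mul(add(SZ, Z), mul(SZ, SZ)))), SZ)
  [6] add(SZ, mul(add(add(Z, mul(Z, SZ)), mul(add(SZ, Z), mul(SZ, SZ))), SZ))
  [7] S(add(Z, mul(add(add(Z, mul(Z, SZ)), mul(add(SZ, Z), mul(SZ, SZ))), SZ)))
  [8] S(mul(add(add(Z, mul(Z, SZ)), mul(add(SZ, Z), mul(SZ, SZ))), SZ))
  [9] S(mul(add(mul(Z, SZ), mul(add(SZ, Z), mul(SZ, SZ))), SZ))
  [10] S(mul(add(Z, mul(add(SZ, Z), mul(SZ, SZ))), SZ))
  [11] S(mul(mul(add(SZ, Z), mul(SZ, SZ)), SZ))
  [12] S(mul(mul(S(add(Z, Z)), mul(SZ, SZ)), SZ))
  [13] S(mul(add(mul(SZ, SZ), mul(add(Z, Z), mul(SZ, SZ))), SZ))
  [14] S(mul(add(add(SZ, mul(Z, SZ)), mul(add(Z, Z), mul(SZ, SZ))), SZ))
  [15] S(mul(add(S(add(Z, mul(Z, SZ))), mul(add(Z, Z), mul(SZ, SZ))), SZ))
  [16] S(mul(S(add(add(Z, mul(Z, SZ)), mul(add(Z, Z), mul(SZ, SZ)))), SZ))
  [17] S(add(SZ, mul(add(add(Z, mul(Z, SZ)), mul(add(Z, Z), mul(SZ, SZ))), SZ)))
  [18] S(S(add(Z, mul(add(add(Z, mul(Z, SZ)), mul(add(Z, Z), mul(SZ, SZ))), SZ))))
  [19] S(S(mul(add(add(Z, mul(Z, SZ)), mul(add(Z, Z), mul(SZ, SZ))), SZ)))
  [20] S(S(mul(add(mul(Z, SZ), mul(add(Z, Z), mul(SZ, SZ))), SZ)))
  [21] S(S(mul(add(Z, mul(add(Z, Z), mul(SZ, SZ))), SZ)))
  [22] S(S(mul(mul(add(Z, Z), mul(SZ, SZ)), SZ)))
  [23] S(S(mul(mul(Z, mul(SZ, SZ)), SZ)))
  [24] S(S(mul(Z, SZ)))
  [25] SSZ

Answer: normal form = SSZ  (in 25 steps)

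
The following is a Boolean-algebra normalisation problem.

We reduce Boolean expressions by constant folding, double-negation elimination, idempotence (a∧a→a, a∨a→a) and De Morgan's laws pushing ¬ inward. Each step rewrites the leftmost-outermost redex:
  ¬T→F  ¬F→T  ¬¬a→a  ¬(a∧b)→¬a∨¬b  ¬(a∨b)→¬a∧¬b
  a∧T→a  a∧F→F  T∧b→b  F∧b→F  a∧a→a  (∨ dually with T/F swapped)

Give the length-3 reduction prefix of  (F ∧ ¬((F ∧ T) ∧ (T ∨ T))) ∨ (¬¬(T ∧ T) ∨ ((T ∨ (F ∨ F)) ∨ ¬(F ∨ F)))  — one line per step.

  start: (F ∧ ¬((F ∧ T) ∧ (T ∨ T))) ∨ (¬¬(T ∧ T) ∨ ((T ∨ (F ∨ F)) ∨ ¬(F ∨ F)))
  step 1: F ∨ (¬¬(T ∧ T) ∨ ((T ∨ (F ∨ F)) ∨ ¬(F ∨ F)))
  step 2: ¬¬(T ∧ T) ∨ ((T ∨ (F ∨ F)) ∨ ¬(F ∨ F))
  step 3: (T ∧ T) ∨ ((T ∨ (F ∨ F)) ∨ ¬(F ∨ F))

Answer: after 3 steps: (T ∧ T) ∨ ((T ∨ (F ∨ F)) ∨ ¬(F ∨ F))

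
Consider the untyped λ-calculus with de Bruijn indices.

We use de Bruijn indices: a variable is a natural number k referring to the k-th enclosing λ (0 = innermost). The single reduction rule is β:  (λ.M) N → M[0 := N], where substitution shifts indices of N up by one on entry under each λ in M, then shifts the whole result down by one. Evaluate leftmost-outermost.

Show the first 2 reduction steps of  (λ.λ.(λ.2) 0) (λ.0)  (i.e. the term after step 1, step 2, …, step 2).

  start: (λ.λ.(λ.2) 0) (λ.0)
  step 1: λ.(λ.λ.0) 0
  step 2: λ.λ.0

Answer: after 2 steps: λ.λ.0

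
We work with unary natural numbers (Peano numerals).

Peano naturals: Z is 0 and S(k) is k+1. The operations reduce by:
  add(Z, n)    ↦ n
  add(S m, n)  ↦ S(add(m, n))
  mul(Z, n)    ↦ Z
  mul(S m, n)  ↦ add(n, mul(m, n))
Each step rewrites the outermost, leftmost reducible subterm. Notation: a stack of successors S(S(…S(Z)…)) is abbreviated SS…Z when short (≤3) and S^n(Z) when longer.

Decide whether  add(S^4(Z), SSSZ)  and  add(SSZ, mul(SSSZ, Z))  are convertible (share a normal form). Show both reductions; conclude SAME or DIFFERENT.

Answer: DIFFERENT — A ⇓ S^7(Z), B ⇓ SSZ

Reduction:
Term A:
  start: add(S^4(Z), SSSZ)
  →1  S(add(SSSZ, SSSZ))
  →2  S(S(add(SSZ, SSSZ)))
  →3  S(S(S(add(SZ, SSSZ))))
  →4  S(S(S(S(add(Z, SSSZ)))))
  →5  S^7(Z)

Term B:
  start: add(SSZ, mul(SSSZ, Z))
  →1  S(add(SZ, mul(SSSZ, Z)))
  →2  S(S(add(Z, mul(SSSZ, Z))))
  →3  S(S(mul(SSSZ, Z)))
  →4  S(S(add(Z, mul(SSZ, Z))))
  →5  S(S(mul(SSZ, Z)))
  →6  S(S(add(Z, mul(SZ, Z))))
  →7  S(S(mul(SZ, Z)))
  →8  S(S(add(Z, mul(Z, Z))))
  →9  S(S(mul(Z, Z)))
  →10  SSZ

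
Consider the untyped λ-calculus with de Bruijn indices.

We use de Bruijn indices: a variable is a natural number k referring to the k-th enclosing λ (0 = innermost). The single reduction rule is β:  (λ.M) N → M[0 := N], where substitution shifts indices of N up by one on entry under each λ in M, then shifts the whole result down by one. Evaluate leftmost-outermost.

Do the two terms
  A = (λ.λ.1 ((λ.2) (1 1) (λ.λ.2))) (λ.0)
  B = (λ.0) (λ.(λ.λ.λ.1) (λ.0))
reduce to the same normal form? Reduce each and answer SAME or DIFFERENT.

Term A:
  start: (λ.λ.1 ((λ.2) (1 1) (λ.λ.2))) (λ.0)
  →1  λ.(λ.0) ((λ.λ.0) ((λ.0) (λ.0)) (λ.λ.2))
  →2  λ.(λ.λ.0) ((λ.0) (λ.0)) (λ.λ.2)
  →3  λ.(λ.0) (λ.λ.2)
  →4  λ.λ.λ.2

Term B:
  start: (λ.0) (λ.(λ.λ.λ.1) (λ.0))
  →1  λ.(λ.λ.λ.1) (λ.0)
  →2  λ.λ.λ.1

Answer: DIFFERENT — A ⇓ λ.λ.λ.2, B ⇓ λ.λ.λ.1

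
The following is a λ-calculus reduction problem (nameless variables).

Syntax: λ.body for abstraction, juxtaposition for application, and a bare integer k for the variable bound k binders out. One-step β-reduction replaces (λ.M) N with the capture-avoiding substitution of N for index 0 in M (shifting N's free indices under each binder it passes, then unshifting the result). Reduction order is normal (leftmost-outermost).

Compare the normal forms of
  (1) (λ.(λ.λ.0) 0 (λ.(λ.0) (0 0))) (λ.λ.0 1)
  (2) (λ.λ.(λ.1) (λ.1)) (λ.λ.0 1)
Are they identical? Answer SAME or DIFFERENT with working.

Answer: DIFFERENT — A ⇓ λ.0 0, B ⇓ λ.0

Working:
Term A:
  start: (λ.(λ.λ.0) 0 (λ.(λ.0) (0 0))) (λ.λ.0 1)
  step 1: (λ.λ.0) (λ.λ.0 1) (λ.(λ.0) (0 0))
  step 2: (λ.0) (λ.(λ.0) (0 0))
  step 3: λ.(λ.0) (0 0)
  step 4: λ.0 0

Term B:
  start: (λ.λ.(λ.1) (λ.1)) (λ.λ.0 1)
  step 1: λ.(λ.1) (λ.1)
  step 2: λ.0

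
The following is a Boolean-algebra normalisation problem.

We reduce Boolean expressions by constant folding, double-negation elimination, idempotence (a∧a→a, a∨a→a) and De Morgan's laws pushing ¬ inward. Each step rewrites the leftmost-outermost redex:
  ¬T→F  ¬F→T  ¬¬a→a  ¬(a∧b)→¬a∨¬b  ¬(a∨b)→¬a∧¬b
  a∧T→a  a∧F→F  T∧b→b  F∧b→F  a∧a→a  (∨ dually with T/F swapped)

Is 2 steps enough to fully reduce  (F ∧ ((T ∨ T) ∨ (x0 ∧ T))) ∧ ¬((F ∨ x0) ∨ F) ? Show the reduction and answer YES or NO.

  start: (F ∧ ((T ∨ T) ∨ (x0 ∧ T))) ∧ ¬((F ∨ x0) ∨ F)
  [1] F ∧ ¬((F ∨ x0) ∨ F)
  [2] F

Answer: YES — reaches normal form F in 2 ≤ 2 steps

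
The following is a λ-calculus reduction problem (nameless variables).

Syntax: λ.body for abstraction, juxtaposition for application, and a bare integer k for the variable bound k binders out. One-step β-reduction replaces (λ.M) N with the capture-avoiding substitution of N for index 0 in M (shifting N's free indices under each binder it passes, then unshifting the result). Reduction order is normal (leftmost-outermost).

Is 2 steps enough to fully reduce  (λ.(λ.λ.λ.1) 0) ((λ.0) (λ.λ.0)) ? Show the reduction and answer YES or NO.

  start: (λ.(λ.λ.λ.1) 0) ((λ.0) (λ.λ.0))
  →1  (λ.λ.λ.1) ((λ.0) (λ.λ.0))
  →2  λ.λ.1

Answer: YES — reaches normal form λ.λ.1 in 2 ≤ 2 steps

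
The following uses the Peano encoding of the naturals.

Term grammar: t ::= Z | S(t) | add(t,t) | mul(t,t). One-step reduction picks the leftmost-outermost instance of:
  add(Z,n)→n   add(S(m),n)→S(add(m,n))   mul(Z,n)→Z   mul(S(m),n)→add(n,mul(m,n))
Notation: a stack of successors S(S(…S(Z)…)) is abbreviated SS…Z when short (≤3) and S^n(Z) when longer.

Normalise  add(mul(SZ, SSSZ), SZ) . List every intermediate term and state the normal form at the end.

  start: add(mul(SZ, SSSZ), SZ)
  [1] add(add(SSSZ, mul(Z, SSSZ)), SZ)
  [2] add(S(add(SSZ, mul(Z, SSSZ))), SZ)
  [3] S(add(add(SSZ, mul(Z, SSSZ)), SZ))
  [4] S(add(S(add(SZ, mul(Z, SSSZ))), SZ))
  [5] S(S(add(add(SZ, mul(Z, SSSZ)), SZ)))
  [6] S(S(add(S(add(Z, mul(Z, SSSZ))), SZ)))
  [7] S(S(S(add(add(Z, mul(Z, SSSZ)), SZ))))
  [8] S(S(S(add(mul(Z, SSSZ), SZ))))
  [9] S(S(S(add(Z, SZ))))
  [10] S^4(Z)

Answer: normal form = S^4(Z)  (in 10 steps)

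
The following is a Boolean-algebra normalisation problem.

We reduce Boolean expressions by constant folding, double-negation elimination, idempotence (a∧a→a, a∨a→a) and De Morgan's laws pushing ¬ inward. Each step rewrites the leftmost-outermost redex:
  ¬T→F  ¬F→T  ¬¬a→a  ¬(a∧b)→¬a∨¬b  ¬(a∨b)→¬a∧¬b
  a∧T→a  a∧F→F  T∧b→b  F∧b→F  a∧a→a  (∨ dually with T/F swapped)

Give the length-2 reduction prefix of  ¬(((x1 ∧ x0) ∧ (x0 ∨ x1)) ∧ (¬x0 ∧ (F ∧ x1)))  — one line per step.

Answer: after 2 steps: (¬(x1 ∧ x0) ∨ ¬(x0 ∨ x1)) ∨ ¬(¬x0 ∧ (F ∧ x1))

Reduction:
  start: ¬(((x1 ∧ x0) ∧ (x0 ∨ x1)) ∧ (¬x0 ∧ (F ∧ x1)))
  step 1: ¬((x1 ∧ x0) ∧ (x0 ∨ x1)) ∨ ¬(¬x0 ∧ (F ∧ x1))
  step 2: (¬(x1 ∧ x0) ∨ ¬(x0 ∨ x1)) ∨ ¬(¬x0 ∧ (F ∧ x1))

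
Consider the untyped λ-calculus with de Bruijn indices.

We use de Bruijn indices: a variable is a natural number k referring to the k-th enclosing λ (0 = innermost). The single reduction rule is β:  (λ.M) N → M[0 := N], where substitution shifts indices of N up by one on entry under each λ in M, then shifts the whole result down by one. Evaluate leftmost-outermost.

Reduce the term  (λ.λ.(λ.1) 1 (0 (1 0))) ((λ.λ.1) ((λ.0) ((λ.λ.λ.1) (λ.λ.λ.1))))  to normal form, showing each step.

Answer: normal form = λ.0 (0 (λ.λ.1))  (in 6 steps)

Derivation:
  start: (λ.λ.(λ.1) 1 (0 (1 0))) ((λ.λ.1) ((λ.0) ((λ.λ.λ.1) (λ.λ.λ.1))))
  →1  λ.(λ.1) ((λ.λ.1) ((λ.0) ((λ.λ.λ.1) (λ.λ.λ.1)))) (0 ((λ.λ.1) ((λ.0) ((λ.λ.λ.1) (λ.λ.λ.1))) 0))
  →2  λ.0 (0 ((λ.λ.1) ((λ.0) ((λ.λ.λ.1) (λ.λ.λ.1))) 0))
  →3  λ.0 (0 ((λ.(λ.0) ((λ.λ.λ.1) (λ.λ.λ.1))) 0))
  →4  λ.0 (0 ((λ.0) ((λ.λ.λ.1) (λ.λ.λ.1))))
  →5  λ.0 (0 ((λ.λ.λ.1) (λ.λ.λ.1)))
  →6  λ.0 (0 (λ.λ.1))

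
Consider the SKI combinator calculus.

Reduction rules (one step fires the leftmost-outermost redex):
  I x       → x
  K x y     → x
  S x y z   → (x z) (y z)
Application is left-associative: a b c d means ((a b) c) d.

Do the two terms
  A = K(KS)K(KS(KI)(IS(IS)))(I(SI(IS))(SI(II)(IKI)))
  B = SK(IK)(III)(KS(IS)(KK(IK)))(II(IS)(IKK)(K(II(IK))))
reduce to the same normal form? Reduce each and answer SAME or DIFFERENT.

Answer: DIFFERENT — A ⇓ S(SI), B ⇓ SK(S(KK)(KK))

Working:
Term A:
  start: K(KS)K(KS(KI)(IS(IS)))(I(SI(IS))(SI(II)(IKI)))
  →1  KS(KS(KI)(IS(IS)))(I(SI(IS))(SI(II)(IKI)))
  →2  S(I(SI(IS))(SI(II)(IKI)))
  →3  S(SI(IS)(SI(II)(IKI)))
  →4  S(I(SI(II)(IKI))(IS(SI(II)(IKI))))
  →5  S(SI(II)(IKI)(IS(SI(II)(IKI))))
  →6  S(I(IKI)(II(IKI))(IS(SI(II)(IKI))))
  →7  S(IKI(II(IKI))(IS(SI(II)(IKI))))
  →8  S(KI(II(IKI))(IS(SI(II)(IKI))))
  →9  S(I(IS(SI(II)(IKI))))
  →10  S(IS(SI(II)(IKI)))
  →11  S(S(SI(II)(IKI)))
  →12  S(S(I(IKI)(II(IKI))))
  →13  S(S(IKI(II(IKI))))
  →14  S(S(KI(II(IKI))))
  →15  S(SI)

Term B:
  start: SK(IK)(III)(KS(IS)(KK(IK)))(II(IS)(IKK)(K(II(IK))))
  →1  K(III)(IK(III))(KS(IS)(KK(IK)))(II(IS)(IKK)(K(II(IK))))
  →2  III(KS(IS)(KK(IK)))(II(IS)(IKK)(K(II(IK))))
  →3  II(KS(IS)(KK(IK)))(II(IS)(IKK)(K(II(IK))))
  →4  I(KS(IS)(KK(IK)))(II(IS)(IKK)(K(II(IK))))
  →5  KS(IS)(KK(IK))(II(IS)(IKK)(K(II(IK))))
  →6  S(KK(IK))(II(IS)(IKK)(K(II(IK))))
  →7  SK(II(IS)(IKK)(K(II(IK))))
  →8  SK(I(IS)(IKK)(K(II(IK))))
  →9  SK(IS(IKK)(K(II(IK))))
  →10  SK(S(IKK)(K(II(IK))))
  →11  SK(S(KK)(K(II(IK))))
  →12  SK(S(KK)(K(I(IK))))
  →13  SK(S(KK)(K(IK)))
  →14  SK(S(KK)(KK))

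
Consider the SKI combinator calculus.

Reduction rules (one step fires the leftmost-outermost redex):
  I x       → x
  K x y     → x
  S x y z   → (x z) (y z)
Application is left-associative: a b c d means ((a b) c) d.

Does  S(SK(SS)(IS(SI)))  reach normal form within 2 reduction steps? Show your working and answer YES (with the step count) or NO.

Answer: NO — after 2 steps the term is S(IS(SI)), not yet normal

Derivation:
  start: S(SK(SS)(IS(SI)))
  →1  S(K(IS(SI))(SS(IS(SI))))
  →2  S(IS(SI))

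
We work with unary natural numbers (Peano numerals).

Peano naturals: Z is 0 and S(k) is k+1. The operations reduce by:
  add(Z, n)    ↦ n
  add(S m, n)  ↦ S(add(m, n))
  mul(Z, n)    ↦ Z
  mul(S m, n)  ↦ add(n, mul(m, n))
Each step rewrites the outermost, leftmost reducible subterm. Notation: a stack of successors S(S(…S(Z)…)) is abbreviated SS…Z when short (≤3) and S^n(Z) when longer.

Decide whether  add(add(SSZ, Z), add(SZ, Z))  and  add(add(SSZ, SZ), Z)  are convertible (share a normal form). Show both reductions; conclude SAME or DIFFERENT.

Term A:
  start: add(add(SSZ, Z), add(SZ, Z))
  step 1: add(S(add(SZ, Z)), add(SZ, Z))
  step 2: S(add(add(SZ, Z), add(SZ, Z)))
  step 3: S(add(S(add(Z, Z)), add(SZ, Z)))
  step 4: S(S(add(add(Z, Z), add(SZ, Z))))
  step 5: S(S(add(Z, add(SZ, Z))))
  step 6: S(S(add(SZ, Z)))
  step 7: S(S(S(add(Z, Z))))
  step 8: SSSZ

Term B:
  start: add(add(SSZ, SZ), Z)
  step 1: add(S(add(SZ, SZ)), Z)
  step 2: S(add(add(SZ, SZ), Z))
  step 3: S(add(S(add(Z, SZ)), Z))
  step 4: S(S(add(add(Z, SZ), Z)))
  step 5: S(S(add(SZ, Z)))
  step 6: S(S(S(add(Z, Z))))
  step 7: SSSZ

Answer: SAME — A ⇓ SSSZ, B ⇓ SSSZ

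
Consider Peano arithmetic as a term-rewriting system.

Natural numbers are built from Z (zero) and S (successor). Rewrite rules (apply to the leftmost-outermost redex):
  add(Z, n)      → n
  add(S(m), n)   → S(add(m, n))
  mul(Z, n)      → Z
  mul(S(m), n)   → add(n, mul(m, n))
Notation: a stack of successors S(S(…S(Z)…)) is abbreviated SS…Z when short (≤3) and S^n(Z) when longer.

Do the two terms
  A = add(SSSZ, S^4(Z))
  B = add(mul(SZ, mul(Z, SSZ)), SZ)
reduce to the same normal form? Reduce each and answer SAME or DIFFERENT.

Term A:
  start: add(SSSZ, S^4(Z))
  →1  S(add(SSZ, S^4(Z)))
  →2  S(S(add(SZ, S^4(Z))))
  →3  S(S(S(add(Z, S^4(Z)))))
  →4  S^7(Z)

Term B:
  start: add(mul(SZ, mul(Z, SSZ)), SZ)
  →1  add(add(mul(Z, SSZ), mul(Z, mul(Z, SSZ))), SZ)
  →2  add(add(Z, mul(Z, mul(Z, SSZ))), SZ)
  →3  add(mul(Z, mul(Z, SSZ)), SZ)
  →4  add(Z, SZ)
  →5  SZ

Answer: DIFFERENT — A ⇓ S^7(Z), B ⇓ SZ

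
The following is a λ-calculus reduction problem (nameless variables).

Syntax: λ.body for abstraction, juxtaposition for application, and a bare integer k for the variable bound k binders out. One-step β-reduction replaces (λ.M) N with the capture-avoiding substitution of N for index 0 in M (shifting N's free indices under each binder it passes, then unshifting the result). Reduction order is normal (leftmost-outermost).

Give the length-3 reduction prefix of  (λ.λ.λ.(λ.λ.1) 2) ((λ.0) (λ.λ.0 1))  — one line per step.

Answer: after 3 steps: λ.λ.λ.λ.λ.0 1

Reduction:
  start: (λ.λ.λ.(λ.λ.1) 2) ((λ.0) (λ.λ.0 1))
  [1] λ.λ.(λ.λ.1) ((λ.0) (λ.λ.0 1))
  [2] λ.λ.λ.(λ.0) (λ.λ.0 1)
  [3] λ.λ.λ.λ.λ.0 1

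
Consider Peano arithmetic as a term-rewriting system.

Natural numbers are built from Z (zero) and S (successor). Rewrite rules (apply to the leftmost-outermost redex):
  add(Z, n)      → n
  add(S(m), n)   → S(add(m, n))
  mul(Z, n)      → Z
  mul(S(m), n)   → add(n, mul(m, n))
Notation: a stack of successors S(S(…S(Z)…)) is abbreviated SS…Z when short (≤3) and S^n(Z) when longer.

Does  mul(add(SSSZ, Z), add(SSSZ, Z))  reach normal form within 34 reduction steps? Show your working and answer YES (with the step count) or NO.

  start: mul(add(SSSZ, Z), add(SSSZ, Z))
  [1] mul(S(add(SSZ, Z)), add(SSSZ, Z))
  [2] add(add(SSSZ, Z), mul(add(SSZ, Z), add(SSSZ, Z)))
  [3] add(S(add(SSZ, Z)), mul(add(SSZ, Z), add(SSSZ, Z)))
  [4] S(add(add(SSZ, Z), mul(add(SSZ, Z), add(SSSZ, Z))))
  [5] S(add(S(add(SZ, Z)), mul(add(SSZ, Z), add(SSSZ, Z))))
  [6] S(S(add(add(SZ, Z), mul(add(SSZ, Z), add(SSSZ, Z)))))
  [7] S(S(add(S(add(Z, Z)), mul(add(SSZ, Z), add(SSSZ, Z)))))
  [8] S(S(S(add(add(Z, Z), mul(add(SSZ, Z), add(SSSZ, Z))))))
  [9] S(S(S(add(Z, mul(add(SSZ, Z), add(SSSZ, Z))))))
  [10] S(S(S(mul(add(SSZ, Z), add(SSSZ, Z)))))
  [11] S(S(S(mul(S(add(SZ, Z)), add(SSSZ, Z)))))
  [12] S(S(S(add(add(SSSZ, Z), mul(add(SZ, Z), add(SSSZ, Z))))))
  [13] S(S(S(add(S(add(SSZ, Z)), mul(add(SZ, Z), add(SSSZ, Z))))))
  [14] S(S(S(S(add(add(SSZ, Z), mul(add(SZ, Z), add(SSSZ, Z)))))))
  [15] S(S(S(S(add(S(add(SZ, Z)), mul(add(SZ, Z), add(SSSZ, Z)))))))
  [16] S(S(S(S(S(add(add(SZ, Z), mul(add(SZ, Z), add(SSSZ, Z))))))))
  [17] S(S(S(S(S(add(S(add(Z, Z)), mul(add(SZ, Z), add(SSSZ, Z))))))))
  [18] S(S(S(S(S(S(add(add(Z, Z), mul(add(SZ, Z), add(SSSZ, Z)))))))))
  [19] S(S(S(S(S(S(add(Z, mul(add(SZ, Z), add(SSSZ, Z)))))))))
  [20] S(S(S(S(S(S(mul(add(SZ, Z), add(SSSZ, Z))))))))
  [21] S(S(S(S(S(S(mul(S(add(Z, Z)), add(SSSZ, Z))))))))
  [22] S(S(S(S(S(S(add(add(SSSZ, Z), mul(add(Z, Z), add(SSSZ, Z)))))))))
  [23] S(S(S(S(S(S(add(S(add(SSZ, Z)), mul(add(Z, Z), add(SSSZ, Z)))))))))
  [24] S(S(S(S(S(S(S(add(add(SSZ, Z), mul(add(Z, Z), add(SSSZ, Z))))))))))
  [25] S(S(S(S(S(S(S(add(S(add(SZ, Z)), mul(add(Z, Z), add(SSSZ, Z))))))))))
  [26] S(S(S(S(S(S(S(S(add(add(SZ, Z), mul(add(Z, Z), add(SSSZ, Z)))))))))))
  [27] S(S(S(S(S(S(S(S(add(S(add(Z, Z)), mul(add(Z, Z), add(SSSZ, Z)))))))))))
  [28] S(S(S(S(S(S(S(S(S(add(add(Z, Z), mul(add(Z, Z), add(SSSZ, Z))))))))))))
  [29] S(S(S(S(S(S(S(S(S(add(Z, mul(add(Z, Z), add(SSSZ, Z))))))))))))
  [30] S(S(S(S(S(S(S(S(S(mul(add(Z, Z), add(SSSZ, Z)))))))))))
  [31] S(S(S(S(S(S(S(S(S(mul(Z, add(SSSZ, Z)))))))))))
  [32] S^9(Z)

Answer: YES — reaches normal form S^9(Z) in 32 ≤ 34 steps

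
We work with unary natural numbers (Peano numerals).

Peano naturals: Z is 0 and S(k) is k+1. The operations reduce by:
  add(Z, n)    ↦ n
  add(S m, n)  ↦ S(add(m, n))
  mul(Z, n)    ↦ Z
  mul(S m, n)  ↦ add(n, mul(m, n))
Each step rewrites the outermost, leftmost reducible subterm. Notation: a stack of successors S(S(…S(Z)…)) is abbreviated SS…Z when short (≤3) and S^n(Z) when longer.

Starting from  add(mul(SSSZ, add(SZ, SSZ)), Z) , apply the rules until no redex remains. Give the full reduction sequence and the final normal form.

Answer: normal form = S^9(Z)  (in 32 steps)

Derivation:
  start: add(mul(SSSZ, add(SZ, SSZ)), Z)
  step 1: add(add(add(SZ, SSZ), mul(SSZ, add(SZ, SSZ))), Z)
  step 2: add(add(S(add(Z, SSZ)), mul(SSZ, add(SZ, SSZ))), Z)
  step 3: add(S(add(add(Z, SSZ), mul(SSZ, add(SZ, SSZ)))), Z)
  step 4: S(add(add(add(Z, SSZ), mul(SSZ, add(SZ, SSZ))), Z))
  step 5: S(add(add(SSZ, mul(SSZ, add(SZ, SSZ))), Z))
  step 6: S(add(S(add(SZ, mul(SSZ, add(SZ, SSZ)))), Z))
  step 7: S(S(add(add(SZ, mul(SSZ, add(SZ, SSZ))), Z)))
  step 8: S(S(add(S(add(Z, mul(SSZ, add(SZ, SSZ)))), Z)))
  step 9: S(S(S(add(add(Z, mul(SSZ, add(SZ, SSZ))), Z))))
  step 10: S(S(S(add(mul(SSZ, add(SZ, SSZ)), Z))))
  step 11: S(S(S(add(add(add(SZ, SSZ), mul(SZ, add(SZ, SSZ))), Z))))
  step 12: S(S(S(add(add(S(add(Z, SSZ)), mul(SZ, add(SZ, SSZ))), Z))))
  step 13: S(S(S(add(S(add(add(Z, SSZ), mul(SZ, add(SZ, SSZ)))), Z))))
  step 14: S(S(S(S(add(add(add(Z, SSZ), mul(SZ, add(SZ, SSZ))), Z)))))
  step 15: S(S(S(S(add(add(SSZ, mul(SZ, add(SZ, SSZ))), Z)))))
  step 16: S(S(S(S(add(S(add(SZ, mul(SZ, add(SZ, SSZ)))), Z)))))
  step 17: S(S(S(S(S(add(add(SZ, mul(SZ, add(SZ, SSZ))), Z))))))
  step 18: S(S(S(S(S(add(S(add(Z, mul(SZ, add(SZ, SSZ)))), Z))))))
  step 19: S(S(S(S(S(S(add(add(Z, mul(SZ, add(SZ, SSZ))), Z)))))))
  step 20: S(S(S(S(S(S(add(mul(SZ, add(SZ, SSZ)), Z)))))))
  step 21: S(S(S(S(S(S(add(add(add(SZ, SSZ), mul(Z, add(SZ, SSZ))), Z)))))))
  step 22: S(S(S(S(S(S(add(add(S(add(Z, SSZ)), mul(Z, add(SZ, SSZ))), Z)))))))
  step 23: S(S(S(S(S(S(add(S(add(add(Z, SSZ), mul(Z, add(SZ, SSZ)))), Z)))))))
  step 24: S(S(S(S(S(S(S(add(add(add(Z, SSZ), mul(Z, add(SZ, SSZ))), Z))))))))
  step 25: S(S(S(S(S(S(S(add(add(SSZ, mul(Z, add(SZ, SSZ))), Z))))))))
  step 26: S(S(S(S(S(S(S(add(S(add(SZ, mul(Z, add(SZ, SSZ)))), Z))))))))
  step 27: S(S(S(S(S(S(S(S(add(add(SZ, mul(Z, add(SZ, SSZ))), Z)))))))))
  step 28: S(S(S(S(S(S(S(S(add(S(add(Z, mul(Z, add(SZ, SSZ)))), Z)))))))))
  step 29: S(S(S(S(S(S(S(S(S(add(add(Z, mul(Z, add(SZ, SSZ))), Z))))))))))
  step 30: S(S(S(S(S(S(S(S(S(add(mul(Z, add(SZ, SSZ)), Z))))))))))
  step 31: S(S(S(S(S(S(S(S(S(add(Z, Z))))))))))
  step 32: S^9(Z)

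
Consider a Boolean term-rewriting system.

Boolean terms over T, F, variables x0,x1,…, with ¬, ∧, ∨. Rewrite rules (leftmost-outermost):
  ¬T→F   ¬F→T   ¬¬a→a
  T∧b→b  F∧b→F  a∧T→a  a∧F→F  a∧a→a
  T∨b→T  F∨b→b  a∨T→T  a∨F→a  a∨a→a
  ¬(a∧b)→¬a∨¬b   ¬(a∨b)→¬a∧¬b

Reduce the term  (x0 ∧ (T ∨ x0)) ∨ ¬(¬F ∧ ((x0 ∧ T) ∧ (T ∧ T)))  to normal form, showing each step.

  start: (x0 ∧ (T ∨ x0)) ∨ ¬(¬F ∧ ((x0 ∧ T) ∧ (T ∧ T)))
  step 1: (x0 ∧ T) ∨ ¬(¬F ∧ ((x0 ∧ T) ∧ (T ∧ T)))
  step 2: x0 ∨ ¬(¬F ∧ ((x0 ∧ T) ∧ (T ∧ T)))
  step 3: x0 ∨ (¬¬F ∨ ¬((x0 ∧ T) ∧ (T ∧ T)))
  step 4: x0 ∨ (F ∨ ¬((x0 ∧ T) ∧ (T ∧ T)))
  step 5: x0 ∨ ¬((x0 ∧ T) ∧ (T ∧ T))
  step 6: x0 ∨ (¬(x0 ∧ T) ∨ ¬(T ∧ T))
  step 7: x0 ∨ ((¬x0 ∨ ¬T) ∨ ¬(T ∧ T))
  step 8: x0 ∨ ((¬x0 ∨ F) ∨ ¬(T ∧ T))
  step 9: x0 ∨ (¬x0 ∨ ¬(T ∧ T))
  step 10: x0 ∨ (¬x0 ∨ (¬T ∨ ¬T))
  step 11: x0 ∨ (¬x0 ∨ ¬T)
  step 12: x0 ∨ (¬x0 ∨ F)
  step 13: x0 ∨ ¬x0

Answer: normal form = x0 ∨ ¬x0  (in 13 steps)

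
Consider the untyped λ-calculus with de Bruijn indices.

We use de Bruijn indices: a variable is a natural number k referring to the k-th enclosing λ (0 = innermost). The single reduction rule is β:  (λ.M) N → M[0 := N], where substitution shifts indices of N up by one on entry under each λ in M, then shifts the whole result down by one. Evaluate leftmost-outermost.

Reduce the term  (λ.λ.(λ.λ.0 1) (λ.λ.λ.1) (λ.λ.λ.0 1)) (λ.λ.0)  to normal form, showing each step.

Answer: normal form = λ.λ.λ.0 1  (in 4 steps)

Derivation:
  start: (λ.λ.(λ.λ.0 1) (λ.λ.λ.1) (λ.λ.λ.0 1)) (λ.λ.0)
  step 1: λ.(λ.λ.0 1) (λ.λ.λ.1) (λ.λ.λ.0 1)
  step 2: λ.(λ.0 (λ.λ.λ.1)) (λ.λ.λ.0 1)
  step 3: λ.(λ.λ.λ.0 1) (λ.λ.λ.1)
  step 4: λ.λ.λ.0 1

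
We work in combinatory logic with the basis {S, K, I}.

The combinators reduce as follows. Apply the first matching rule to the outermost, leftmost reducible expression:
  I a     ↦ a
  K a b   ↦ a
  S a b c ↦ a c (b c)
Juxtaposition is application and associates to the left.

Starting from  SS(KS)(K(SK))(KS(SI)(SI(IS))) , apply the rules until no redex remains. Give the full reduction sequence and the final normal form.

  start: SS(KS)(K(SK))(KS(SI)(SI(IS)))
  [1] S(K(SK))(KS(K(SK)))(KS(SI)(SI(IS)))
  [2] K(SK)(KS(SI)(SI(IS)))(KS(K(SK))(KS(SI)(SI(IS))))
  [3] SK(KS(K(SK))(KS(SI)(SI(IS))))
  [4] SK(S(KS(SI)(SI(IS))))
  [5] SK(S(S(SI(IS))))
  [6] SK(S(S(SIS)))

Answer: normal form = SK(S(S(SIS)))  (in 6 steps)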